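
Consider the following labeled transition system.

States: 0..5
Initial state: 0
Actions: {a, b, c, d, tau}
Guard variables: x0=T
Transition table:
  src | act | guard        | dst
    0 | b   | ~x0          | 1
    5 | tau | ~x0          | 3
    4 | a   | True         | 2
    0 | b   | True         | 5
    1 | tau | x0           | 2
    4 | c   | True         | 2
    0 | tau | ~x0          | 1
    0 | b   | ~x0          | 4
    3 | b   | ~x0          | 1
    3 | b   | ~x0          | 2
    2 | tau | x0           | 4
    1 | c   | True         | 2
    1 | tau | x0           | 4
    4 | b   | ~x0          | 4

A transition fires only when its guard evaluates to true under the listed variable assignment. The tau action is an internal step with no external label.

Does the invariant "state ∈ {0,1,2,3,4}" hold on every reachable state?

Answer: INVARIANT VIOLATED at state 5

Working:
Safe = {0,1,2,3,4}
Reachable = {0,5}
  0: ok
  5: outside
witness against invariant: b → 5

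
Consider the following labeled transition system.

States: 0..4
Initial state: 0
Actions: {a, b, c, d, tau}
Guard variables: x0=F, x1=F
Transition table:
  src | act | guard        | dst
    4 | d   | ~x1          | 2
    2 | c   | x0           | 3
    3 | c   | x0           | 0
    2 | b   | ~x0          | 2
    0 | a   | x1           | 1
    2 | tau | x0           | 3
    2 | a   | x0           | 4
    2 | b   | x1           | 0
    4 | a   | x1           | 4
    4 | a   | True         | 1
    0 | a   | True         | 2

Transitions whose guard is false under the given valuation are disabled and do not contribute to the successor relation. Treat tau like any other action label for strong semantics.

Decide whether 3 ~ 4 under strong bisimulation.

Bisimulation quotient by refinement:
  round 0: {{0,1,2,3,4}}
  round 1: {{0},{1,3},{2},{4}}
4 equivalence class(es) (converged in 2)
3∈{1,3}, 4∈{4}

Answer: NOT BISIMILAR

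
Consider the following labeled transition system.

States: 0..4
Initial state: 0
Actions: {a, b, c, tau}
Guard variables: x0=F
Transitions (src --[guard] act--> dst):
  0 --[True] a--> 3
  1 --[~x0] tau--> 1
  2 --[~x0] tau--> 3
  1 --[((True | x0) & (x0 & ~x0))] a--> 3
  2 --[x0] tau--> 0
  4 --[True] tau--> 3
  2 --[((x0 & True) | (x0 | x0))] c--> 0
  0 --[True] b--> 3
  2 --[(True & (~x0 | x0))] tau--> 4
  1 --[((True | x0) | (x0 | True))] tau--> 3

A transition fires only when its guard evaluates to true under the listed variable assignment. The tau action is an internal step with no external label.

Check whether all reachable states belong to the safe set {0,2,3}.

Answer: INVARIANT HOLDS

Analysis:
Allowed set {0,2,3}
R = {0,3}
  0: ok
  3: ok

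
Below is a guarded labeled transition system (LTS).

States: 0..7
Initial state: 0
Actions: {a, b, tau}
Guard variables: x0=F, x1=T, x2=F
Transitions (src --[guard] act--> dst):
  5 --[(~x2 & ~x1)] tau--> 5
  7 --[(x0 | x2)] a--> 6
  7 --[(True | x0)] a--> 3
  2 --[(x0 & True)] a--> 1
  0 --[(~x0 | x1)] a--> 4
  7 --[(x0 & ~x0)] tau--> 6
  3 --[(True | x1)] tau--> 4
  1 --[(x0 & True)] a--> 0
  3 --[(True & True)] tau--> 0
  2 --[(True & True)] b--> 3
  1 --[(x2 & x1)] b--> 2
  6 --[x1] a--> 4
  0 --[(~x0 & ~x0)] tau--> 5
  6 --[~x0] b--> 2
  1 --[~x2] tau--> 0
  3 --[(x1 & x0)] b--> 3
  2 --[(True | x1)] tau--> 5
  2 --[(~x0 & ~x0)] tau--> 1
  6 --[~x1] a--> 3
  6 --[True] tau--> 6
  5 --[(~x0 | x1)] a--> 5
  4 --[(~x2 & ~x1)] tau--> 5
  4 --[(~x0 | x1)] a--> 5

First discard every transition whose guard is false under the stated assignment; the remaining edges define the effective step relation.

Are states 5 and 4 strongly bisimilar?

Refine partition for ~:
  P[0] = {{0,1,2,3,4,5,6,7}}
  P[1] = {{0},{1,3},{2},{4,5,7},{6}}
  P[2] = {{0},{1},{2},{3},{4,5},{6},{7}}
stable after 3 split(s): 7 block(s)
class of 5: {4,5}; class of 4: {4,5}

Answer: BISIMILAR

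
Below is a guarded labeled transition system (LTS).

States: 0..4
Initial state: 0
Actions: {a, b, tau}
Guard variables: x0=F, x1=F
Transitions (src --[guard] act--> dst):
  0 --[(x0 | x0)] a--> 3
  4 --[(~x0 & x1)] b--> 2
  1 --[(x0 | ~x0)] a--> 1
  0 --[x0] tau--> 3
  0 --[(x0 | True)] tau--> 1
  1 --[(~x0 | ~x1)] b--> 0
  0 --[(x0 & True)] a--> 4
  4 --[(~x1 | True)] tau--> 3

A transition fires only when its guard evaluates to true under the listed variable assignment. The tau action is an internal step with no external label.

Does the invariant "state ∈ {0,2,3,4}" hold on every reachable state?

Answer: INVARIANT VIOLATED at state 1

Working:
Safe = {0,2,3,4}
Reachable = {0,1}
  0: ok
  1: outside
reach 1 via tau — violates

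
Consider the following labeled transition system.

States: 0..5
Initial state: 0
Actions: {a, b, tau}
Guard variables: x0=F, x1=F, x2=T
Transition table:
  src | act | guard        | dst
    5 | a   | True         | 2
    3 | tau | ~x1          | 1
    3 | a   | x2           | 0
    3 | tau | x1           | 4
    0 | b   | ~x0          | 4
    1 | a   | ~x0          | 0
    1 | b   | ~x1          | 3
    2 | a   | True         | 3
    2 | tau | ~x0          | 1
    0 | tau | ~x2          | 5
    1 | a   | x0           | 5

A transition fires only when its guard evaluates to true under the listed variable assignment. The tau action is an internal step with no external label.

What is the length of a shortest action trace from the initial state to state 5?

Layered search for 5:
  Layer 0: {0}
  Layer 1: {4}
5 never appears.

Answer: UNREACHABLE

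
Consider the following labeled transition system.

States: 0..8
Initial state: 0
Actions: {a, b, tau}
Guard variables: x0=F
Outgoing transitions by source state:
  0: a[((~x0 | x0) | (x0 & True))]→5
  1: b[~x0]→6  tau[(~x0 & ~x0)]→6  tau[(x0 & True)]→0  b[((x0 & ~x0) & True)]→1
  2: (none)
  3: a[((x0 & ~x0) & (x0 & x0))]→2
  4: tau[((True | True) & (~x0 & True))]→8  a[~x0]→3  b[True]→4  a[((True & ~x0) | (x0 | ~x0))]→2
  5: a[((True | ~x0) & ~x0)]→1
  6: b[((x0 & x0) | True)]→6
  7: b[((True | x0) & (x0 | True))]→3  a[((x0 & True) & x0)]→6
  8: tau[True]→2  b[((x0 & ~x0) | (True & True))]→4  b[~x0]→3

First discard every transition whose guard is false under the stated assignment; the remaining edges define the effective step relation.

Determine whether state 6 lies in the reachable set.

Answer: REACHABLE

Analysis:
After dropping false guards: 13 live edges.
L0 = {0}
L1 = {5}  cumulative {0,5}
L2 = {1}  cumulative {0,1,5}
L3 = {6}  cumulative {0,1,5,6}
R = {0,1,5,6}
trace reaching 6: a·a·b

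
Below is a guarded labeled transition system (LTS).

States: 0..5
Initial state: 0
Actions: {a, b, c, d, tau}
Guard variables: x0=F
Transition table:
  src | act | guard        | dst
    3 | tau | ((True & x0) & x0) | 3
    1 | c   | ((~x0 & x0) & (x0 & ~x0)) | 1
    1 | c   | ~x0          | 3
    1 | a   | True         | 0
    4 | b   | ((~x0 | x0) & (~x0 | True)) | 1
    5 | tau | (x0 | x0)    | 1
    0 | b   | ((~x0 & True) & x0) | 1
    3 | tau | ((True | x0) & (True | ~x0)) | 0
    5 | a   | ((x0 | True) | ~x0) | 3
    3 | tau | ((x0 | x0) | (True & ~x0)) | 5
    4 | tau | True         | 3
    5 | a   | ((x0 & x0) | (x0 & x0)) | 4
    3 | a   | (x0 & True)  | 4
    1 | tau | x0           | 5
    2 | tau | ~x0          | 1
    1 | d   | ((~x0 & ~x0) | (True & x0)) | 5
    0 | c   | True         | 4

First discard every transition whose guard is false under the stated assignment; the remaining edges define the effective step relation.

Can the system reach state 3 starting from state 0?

Guard filter leaves 10 enabled edge(s).
depth 0: {0}
depth 1: {4}  total {0,4}
depth 2: {1,3}  total {0,1,3,4}
depth 3: {5}  total {0,1,3,4,5}
Reach set: {0,1,3,4,5}
trace reaching 3: c·tau

Answer: REACHABLE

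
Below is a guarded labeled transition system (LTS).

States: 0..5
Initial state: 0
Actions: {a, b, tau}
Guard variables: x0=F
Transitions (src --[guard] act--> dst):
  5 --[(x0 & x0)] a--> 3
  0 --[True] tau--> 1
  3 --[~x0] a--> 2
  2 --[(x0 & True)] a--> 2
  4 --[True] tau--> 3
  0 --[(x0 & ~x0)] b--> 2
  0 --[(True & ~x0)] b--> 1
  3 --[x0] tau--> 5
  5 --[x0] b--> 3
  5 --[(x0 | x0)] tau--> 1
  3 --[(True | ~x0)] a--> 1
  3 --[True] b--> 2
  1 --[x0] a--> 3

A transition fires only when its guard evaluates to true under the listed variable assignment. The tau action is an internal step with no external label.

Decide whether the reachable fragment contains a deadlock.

Answer: DEADLOCK at state 1

Analysis:
Reachable = {0,1}
  0: b→1  tau→1  [2 out]
  1: ∅  [deadlock]
Path to 1: tau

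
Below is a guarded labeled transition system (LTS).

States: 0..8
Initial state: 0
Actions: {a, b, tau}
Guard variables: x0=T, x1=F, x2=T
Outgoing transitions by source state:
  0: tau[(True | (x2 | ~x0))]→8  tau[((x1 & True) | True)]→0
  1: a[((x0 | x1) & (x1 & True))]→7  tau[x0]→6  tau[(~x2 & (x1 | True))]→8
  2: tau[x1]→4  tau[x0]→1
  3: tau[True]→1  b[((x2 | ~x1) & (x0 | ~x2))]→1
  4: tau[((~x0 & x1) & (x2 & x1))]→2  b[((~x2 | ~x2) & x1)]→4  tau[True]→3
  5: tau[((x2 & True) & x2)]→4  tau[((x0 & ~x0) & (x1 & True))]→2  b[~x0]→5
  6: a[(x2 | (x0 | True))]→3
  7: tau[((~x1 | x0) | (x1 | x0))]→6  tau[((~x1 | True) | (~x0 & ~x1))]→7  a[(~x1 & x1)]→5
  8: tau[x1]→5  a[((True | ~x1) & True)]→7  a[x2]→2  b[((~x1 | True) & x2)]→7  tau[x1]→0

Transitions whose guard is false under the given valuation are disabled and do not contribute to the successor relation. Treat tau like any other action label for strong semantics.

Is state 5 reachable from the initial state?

Answer: UNREACHABLE

Trace:
14 transition(s) survive guard evaluation.
L0 = {0}
L1 = {8}  now seen {0,8}
L2 = {2,7}  now seen {0,2,7,8}
L3 = {1,6}  now seen {0,1,2,6,7,8}
L4 = {3}  now seen {0,1,2,3,6,7,8}
Reachable = {0,1,2,3,6,7,8}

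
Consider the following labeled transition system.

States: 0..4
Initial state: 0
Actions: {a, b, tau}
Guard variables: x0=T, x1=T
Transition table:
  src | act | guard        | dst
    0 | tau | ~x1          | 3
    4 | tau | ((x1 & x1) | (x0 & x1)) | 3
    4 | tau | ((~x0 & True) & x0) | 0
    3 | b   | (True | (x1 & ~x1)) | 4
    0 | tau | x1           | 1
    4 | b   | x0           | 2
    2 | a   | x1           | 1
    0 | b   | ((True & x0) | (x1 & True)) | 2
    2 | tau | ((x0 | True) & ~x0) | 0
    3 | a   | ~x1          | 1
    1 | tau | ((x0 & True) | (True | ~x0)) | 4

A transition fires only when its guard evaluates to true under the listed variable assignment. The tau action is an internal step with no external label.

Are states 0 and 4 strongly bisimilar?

Answer: NOT BISIMILAR

Trace:
Refine partition for ~:
  P[0] = {{0,1,2,3,4}}
  P[1] = {{0,4},{1},{2},{3}}
  P[2] = {{0},{1},{2},{3},{4}}
Fixed point at round 3; 5 class(es).
class of 0: {0}; class of 4: {4}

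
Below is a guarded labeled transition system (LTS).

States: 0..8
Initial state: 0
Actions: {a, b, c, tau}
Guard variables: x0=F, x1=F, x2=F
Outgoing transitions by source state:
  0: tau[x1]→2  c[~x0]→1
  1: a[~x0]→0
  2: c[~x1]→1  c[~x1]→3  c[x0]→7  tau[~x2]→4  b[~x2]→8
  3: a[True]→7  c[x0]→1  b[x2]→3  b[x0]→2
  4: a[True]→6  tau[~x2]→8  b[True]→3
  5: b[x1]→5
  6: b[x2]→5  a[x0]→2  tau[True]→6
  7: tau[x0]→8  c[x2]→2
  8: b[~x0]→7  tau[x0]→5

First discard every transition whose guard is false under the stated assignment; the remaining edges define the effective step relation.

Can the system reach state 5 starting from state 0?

Answer: UNREACHABLE

Analysis:
After dropping false guards: 12 live edges.
L0 = {0}
L1 = {1}  cumulative {0,1}
Reach set: {0,1}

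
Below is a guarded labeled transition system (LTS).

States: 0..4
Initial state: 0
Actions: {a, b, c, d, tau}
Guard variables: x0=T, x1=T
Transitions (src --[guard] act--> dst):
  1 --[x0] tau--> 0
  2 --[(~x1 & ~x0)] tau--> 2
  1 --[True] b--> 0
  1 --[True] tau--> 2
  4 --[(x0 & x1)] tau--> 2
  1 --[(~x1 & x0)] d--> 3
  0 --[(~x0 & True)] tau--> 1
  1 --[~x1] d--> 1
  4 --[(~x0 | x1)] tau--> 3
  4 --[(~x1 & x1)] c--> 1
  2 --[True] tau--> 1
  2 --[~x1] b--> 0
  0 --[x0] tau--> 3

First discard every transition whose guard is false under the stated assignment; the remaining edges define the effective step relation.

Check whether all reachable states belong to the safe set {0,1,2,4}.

Answer: INVARIANT VIOLATED at state 3

Working:
Allowed set {0,1,2,4}
Reachable = {0,3}
  0: ✓
  3: outside
witness against invariant: tau → 3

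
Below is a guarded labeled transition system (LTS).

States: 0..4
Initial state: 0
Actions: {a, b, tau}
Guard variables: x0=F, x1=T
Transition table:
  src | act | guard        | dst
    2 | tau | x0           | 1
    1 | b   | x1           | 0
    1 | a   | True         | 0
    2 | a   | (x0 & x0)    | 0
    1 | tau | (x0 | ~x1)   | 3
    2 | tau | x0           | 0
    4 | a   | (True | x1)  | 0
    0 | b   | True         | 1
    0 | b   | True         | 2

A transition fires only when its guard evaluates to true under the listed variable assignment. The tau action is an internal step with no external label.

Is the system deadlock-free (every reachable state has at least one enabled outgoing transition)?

R = {0,1,2}
  0: b→1  b→2  [deg 2]
  1: a→0  b→0  [deg 2]
  2: ∅  [no exit]
trace reaching 2: b

Answer: DEADLOCK at state 2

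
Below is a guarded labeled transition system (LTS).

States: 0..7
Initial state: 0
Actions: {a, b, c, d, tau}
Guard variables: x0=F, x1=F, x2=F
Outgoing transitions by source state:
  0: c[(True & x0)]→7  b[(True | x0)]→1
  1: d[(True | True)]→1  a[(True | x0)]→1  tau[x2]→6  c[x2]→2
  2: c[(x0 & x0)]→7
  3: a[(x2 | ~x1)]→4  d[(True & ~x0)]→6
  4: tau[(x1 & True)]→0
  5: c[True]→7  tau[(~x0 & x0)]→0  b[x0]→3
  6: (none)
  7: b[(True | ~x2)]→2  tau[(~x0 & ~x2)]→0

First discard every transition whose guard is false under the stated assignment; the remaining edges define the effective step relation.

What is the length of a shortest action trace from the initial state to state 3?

Answer: UNREACHABLE

Working:
BFS to 3:
  Layer 0: {0}
  Layer 1: {1}
3 never appears.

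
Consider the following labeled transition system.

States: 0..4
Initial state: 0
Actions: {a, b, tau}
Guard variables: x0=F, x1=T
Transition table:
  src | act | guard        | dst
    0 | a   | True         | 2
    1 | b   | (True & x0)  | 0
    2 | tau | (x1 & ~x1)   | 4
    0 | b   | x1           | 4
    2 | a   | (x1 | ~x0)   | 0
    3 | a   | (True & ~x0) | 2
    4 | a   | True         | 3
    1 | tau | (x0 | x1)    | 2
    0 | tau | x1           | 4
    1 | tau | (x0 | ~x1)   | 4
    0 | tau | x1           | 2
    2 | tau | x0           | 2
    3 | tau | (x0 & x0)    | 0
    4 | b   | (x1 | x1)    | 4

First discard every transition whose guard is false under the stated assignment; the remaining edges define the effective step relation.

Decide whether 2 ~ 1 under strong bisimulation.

Refine partition for ~:
  round 0: {{0,1,2,3,4}}
  round 1: {{0},{1},{2,3},{4}}
  round 2: {{0},{1},{2},{3},{4}}
stable after 3 split(s): 5 block(s)
[2]={2}  [1]={1}

Answer: NOT BISIMILAR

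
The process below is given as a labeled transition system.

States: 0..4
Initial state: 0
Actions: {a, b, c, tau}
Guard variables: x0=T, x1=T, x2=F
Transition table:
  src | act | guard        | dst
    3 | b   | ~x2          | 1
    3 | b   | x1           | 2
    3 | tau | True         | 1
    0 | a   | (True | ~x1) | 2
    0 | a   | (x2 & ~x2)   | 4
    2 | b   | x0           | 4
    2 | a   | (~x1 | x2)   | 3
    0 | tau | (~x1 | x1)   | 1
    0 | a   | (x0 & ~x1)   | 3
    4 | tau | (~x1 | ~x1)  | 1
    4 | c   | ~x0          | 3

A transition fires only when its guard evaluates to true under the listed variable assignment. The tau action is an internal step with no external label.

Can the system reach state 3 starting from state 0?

Answer: UNREACHABLE

Working:
Guard filter leaves 6 enabled edge(s).
Layer 0: {0}
Layer 1: {1,2}  cumulative {0,1,2}
Layer 2: {4}  cumulative {0,1,2,4}
Reach set: {0,1,2,4}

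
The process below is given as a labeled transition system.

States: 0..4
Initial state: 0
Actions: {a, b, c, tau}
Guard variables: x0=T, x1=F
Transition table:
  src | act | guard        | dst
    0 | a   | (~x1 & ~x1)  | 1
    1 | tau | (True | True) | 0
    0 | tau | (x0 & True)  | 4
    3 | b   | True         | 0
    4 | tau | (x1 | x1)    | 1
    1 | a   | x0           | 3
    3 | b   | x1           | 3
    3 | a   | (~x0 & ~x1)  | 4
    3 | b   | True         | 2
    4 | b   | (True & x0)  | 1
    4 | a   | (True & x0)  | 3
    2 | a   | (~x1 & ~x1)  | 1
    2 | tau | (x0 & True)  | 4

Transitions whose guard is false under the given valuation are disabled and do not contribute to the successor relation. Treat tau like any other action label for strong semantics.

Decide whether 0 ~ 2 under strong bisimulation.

Answer: BISIMILAR

Trace:
Bisimulation quotient by refinement:
  round 0: {{0,1,2,3,4}}
  round 1: {{0,1,2},{3},{4}}
  round 2: {{0,2},{1},{3},{4}}
4 equivalence class(es) (converged in 3)
0∈{0,2}, 2∈{0,2}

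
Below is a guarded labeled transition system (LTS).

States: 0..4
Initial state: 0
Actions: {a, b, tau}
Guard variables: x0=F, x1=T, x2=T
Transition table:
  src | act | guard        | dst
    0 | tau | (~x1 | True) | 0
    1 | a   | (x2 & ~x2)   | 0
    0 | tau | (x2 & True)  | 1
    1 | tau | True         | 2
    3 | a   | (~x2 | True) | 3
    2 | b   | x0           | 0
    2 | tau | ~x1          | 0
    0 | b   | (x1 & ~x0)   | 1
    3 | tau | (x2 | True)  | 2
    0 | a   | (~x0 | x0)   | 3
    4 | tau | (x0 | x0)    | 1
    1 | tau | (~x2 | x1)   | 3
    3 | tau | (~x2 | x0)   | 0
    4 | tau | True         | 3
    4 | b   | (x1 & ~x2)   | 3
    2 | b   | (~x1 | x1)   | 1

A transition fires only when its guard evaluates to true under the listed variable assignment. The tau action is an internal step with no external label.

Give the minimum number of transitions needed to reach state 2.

BFS to 2:
  depth 0: {0}
  depth 1: {1,3}
  depth 2: {2}
depth(2)=2, e.g. a·tau

Answer: 2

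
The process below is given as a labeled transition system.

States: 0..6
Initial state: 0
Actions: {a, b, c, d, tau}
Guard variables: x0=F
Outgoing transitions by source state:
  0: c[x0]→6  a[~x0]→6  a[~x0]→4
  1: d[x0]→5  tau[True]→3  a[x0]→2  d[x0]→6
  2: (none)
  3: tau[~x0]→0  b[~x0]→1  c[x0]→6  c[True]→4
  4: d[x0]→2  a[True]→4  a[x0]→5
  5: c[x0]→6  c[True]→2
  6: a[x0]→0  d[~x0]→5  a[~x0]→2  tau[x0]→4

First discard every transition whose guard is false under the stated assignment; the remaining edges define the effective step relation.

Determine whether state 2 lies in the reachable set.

10 transition(s) survive guard evaluation.
L0 = {0}
L1 = {4,6}  now seen {0,4,6}
L2 = {2,5}  now seen {0,2,4,5,6}
R = {0,2,4,5,6}
trace reaching 2: a·a

Answer: REACHABLE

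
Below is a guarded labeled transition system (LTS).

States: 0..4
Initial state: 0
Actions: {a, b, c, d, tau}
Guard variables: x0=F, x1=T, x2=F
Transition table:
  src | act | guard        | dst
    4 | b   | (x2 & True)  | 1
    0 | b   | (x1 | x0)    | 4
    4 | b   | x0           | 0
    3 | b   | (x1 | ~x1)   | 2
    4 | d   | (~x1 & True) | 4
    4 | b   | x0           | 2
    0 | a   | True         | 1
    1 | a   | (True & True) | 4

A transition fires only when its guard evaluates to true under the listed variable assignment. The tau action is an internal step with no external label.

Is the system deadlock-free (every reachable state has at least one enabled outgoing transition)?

Reach set: {0,1,4}
  0: a→1  b→4  [2 out]
  1: a→4  [1 out]
  4: ∅  [STUCK]
Path to 4: b

Answer: DEADLOCK at state 4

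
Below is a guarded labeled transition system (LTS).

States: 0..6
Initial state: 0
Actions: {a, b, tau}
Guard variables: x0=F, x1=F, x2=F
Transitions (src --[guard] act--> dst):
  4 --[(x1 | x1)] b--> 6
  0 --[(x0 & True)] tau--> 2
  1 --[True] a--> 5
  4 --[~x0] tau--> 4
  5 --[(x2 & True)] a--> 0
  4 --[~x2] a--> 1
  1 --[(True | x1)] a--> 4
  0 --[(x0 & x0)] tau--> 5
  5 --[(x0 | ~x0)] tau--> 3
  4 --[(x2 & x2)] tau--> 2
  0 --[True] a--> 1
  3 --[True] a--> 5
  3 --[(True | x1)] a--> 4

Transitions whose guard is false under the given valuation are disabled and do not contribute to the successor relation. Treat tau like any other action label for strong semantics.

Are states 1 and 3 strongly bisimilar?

Refine partition for ~:
  round 0: {{0,1,2,3,4,5,6}}
  round 1: {{0,1,3},{2,6},{4},{5}}
  round 2: {{0},{1,3},{2,6},{4},{5}}
Fixed point at round 3; 5 class(es).
1∈{1,3}, 3∈{1,3}

Answer: BISIMILAR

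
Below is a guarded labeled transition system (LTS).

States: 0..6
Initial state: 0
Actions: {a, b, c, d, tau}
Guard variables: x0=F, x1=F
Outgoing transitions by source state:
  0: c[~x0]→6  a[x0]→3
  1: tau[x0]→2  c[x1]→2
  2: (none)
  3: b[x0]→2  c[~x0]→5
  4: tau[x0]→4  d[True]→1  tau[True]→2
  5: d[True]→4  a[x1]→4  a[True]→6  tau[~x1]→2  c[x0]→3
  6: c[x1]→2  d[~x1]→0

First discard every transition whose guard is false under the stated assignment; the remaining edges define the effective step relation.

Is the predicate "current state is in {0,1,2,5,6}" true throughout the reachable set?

Allowed set {0,1,2,5,6}
R = {0,6}
  0: safe
  6: safe

Answer: INVARIANT HOLDS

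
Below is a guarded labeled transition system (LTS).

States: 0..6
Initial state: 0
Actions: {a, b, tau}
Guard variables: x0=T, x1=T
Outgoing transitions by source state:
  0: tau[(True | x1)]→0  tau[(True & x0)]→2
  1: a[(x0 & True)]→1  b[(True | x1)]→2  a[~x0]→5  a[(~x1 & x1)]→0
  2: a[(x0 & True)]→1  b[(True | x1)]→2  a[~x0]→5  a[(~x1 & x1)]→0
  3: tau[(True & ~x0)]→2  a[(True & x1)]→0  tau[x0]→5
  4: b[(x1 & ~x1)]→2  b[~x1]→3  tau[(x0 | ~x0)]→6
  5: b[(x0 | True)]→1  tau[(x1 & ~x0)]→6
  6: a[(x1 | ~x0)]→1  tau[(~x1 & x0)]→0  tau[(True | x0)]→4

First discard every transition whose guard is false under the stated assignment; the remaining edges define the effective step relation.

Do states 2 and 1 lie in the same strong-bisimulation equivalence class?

Answer: BISIMILAR

Analysis:
Compute ~ classes (split until stable):
  round 0: {{0,1,2,3,4,5,6}}
  round 1: {{0,4},{1,2},{3,6},{5}}
  round 2: {{0},{1,2},{3},{4},{5},{6}}
Fixed point at round 3; 6 class(es).
2∈{1,2}, 1∈{1,2}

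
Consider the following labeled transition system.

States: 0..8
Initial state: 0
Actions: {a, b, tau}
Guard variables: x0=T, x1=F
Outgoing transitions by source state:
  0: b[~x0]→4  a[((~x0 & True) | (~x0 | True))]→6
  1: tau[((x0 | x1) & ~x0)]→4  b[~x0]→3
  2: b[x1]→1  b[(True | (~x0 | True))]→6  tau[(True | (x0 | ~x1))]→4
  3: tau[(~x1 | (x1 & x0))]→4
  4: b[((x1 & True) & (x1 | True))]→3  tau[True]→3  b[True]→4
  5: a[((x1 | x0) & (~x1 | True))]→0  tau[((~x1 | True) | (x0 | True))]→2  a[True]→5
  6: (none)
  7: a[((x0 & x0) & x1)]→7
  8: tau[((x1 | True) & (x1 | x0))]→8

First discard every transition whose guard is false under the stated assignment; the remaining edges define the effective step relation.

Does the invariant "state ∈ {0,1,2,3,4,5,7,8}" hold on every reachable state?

Allowed set {0,1,2,3,4,5,7,8}
R = {0,6}
  0: ok
  6: outside
witness against invariant: a → 6

Answer: INVARIANT VIOLATED at state 6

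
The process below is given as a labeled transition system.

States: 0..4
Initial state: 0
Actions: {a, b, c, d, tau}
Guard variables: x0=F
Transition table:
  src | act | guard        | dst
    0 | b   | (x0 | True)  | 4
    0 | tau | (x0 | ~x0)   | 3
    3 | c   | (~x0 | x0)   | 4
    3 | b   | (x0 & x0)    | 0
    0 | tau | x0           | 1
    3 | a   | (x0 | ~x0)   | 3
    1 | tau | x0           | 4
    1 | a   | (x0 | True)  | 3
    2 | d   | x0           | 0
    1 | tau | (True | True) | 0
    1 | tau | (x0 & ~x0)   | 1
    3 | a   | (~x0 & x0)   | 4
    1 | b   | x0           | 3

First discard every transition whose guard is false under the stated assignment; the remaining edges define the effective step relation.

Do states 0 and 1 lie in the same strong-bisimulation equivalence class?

Refine partition for ~:
  round 0: {{0,1,2,3,4}}
  round 1: {{0},{1},{2,4},{3}}
stable after 2 split(s): 4 block(s)
[0]={0}  [1]={1}

Answer: NOT BISIMILAR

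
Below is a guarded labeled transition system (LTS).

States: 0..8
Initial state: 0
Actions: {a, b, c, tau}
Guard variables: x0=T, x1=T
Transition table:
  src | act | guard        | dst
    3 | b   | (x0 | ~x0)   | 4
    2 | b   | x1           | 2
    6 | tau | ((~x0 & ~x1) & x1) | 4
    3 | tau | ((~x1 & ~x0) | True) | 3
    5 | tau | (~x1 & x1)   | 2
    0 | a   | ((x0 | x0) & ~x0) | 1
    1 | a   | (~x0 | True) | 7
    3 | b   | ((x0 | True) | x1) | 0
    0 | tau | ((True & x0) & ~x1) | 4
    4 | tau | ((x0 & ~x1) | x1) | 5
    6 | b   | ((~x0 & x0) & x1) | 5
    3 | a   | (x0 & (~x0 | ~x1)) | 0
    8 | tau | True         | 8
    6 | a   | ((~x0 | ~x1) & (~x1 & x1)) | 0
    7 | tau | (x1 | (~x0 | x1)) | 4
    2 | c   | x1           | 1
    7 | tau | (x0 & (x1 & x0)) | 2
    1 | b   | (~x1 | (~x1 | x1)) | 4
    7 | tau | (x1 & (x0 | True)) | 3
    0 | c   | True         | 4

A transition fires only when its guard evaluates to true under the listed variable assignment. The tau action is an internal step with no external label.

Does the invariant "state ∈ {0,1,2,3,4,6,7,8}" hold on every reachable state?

Answer: INVARIANT VIOLATED at state 5

Working:
Allowed set {0,1,2,3,4,6,7,8}
Reach set: {0,4,5}
  0: ✓
  4: ✓
  5: outside
witness against invariant: c·tau → 5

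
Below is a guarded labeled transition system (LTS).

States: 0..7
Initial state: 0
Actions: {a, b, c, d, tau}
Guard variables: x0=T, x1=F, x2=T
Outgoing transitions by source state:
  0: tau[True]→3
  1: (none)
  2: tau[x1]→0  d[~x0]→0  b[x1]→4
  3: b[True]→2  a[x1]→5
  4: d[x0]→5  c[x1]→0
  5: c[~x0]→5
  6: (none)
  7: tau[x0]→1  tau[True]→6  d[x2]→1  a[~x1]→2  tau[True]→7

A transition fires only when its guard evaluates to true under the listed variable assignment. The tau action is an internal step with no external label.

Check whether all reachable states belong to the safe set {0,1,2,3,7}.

Safe = {0,1,2,3,7}
R = {0,2,3}
  0: ok
  2: ok
  3: ok

Answer: INVARIANT HOLDS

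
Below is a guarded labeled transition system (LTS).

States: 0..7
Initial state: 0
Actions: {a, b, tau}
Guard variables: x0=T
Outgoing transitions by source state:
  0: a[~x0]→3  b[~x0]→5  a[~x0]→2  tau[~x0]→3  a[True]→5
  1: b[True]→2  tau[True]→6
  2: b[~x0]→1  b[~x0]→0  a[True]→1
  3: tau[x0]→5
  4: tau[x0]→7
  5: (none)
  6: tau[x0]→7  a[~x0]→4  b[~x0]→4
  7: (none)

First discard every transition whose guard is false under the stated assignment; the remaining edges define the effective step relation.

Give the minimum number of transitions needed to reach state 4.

Breadth-first toward 4:
  L0 = {0}
  L1 = {5}
4 never appears.

Answer: UNREACHABLE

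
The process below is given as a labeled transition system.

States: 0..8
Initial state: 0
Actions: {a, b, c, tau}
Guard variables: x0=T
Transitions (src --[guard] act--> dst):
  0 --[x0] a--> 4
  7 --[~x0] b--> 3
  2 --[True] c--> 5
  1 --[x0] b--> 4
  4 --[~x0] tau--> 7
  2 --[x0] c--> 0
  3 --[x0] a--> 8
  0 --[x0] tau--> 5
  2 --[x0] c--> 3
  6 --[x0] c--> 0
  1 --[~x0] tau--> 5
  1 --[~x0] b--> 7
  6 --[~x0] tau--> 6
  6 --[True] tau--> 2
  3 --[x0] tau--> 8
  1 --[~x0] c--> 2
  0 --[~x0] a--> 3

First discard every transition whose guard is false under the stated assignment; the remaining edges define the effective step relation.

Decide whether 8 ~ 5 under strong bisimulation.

Answer: BISIMILAR

Working:
Refine partition for ~:
  P[0] = {{0,1,2,3,4,5,6,7,8}}
  P[1] = {{0,3},{1},{2},{4,5,7,8},{6}}
stable after 2 split(s): 5 block(s)
class of 8: {4,5,7,8}; class of 5: {4,5,7,8}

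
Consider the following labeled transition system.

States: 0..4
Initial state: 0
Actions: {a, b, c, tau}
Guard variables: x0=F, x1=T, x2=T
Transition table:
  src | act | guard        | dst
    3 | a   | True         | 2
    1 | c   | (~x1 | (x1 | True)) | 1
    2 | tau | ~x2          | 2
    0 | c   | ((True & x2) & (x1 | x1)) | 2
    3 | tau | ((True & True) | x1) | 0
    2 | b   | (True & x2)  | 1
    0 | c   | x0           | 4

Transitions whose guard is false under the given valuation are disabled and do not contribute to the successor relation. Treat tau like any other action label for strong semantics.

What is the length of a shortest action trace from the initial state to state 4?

Answer: UNREACHABLE

Working:
BFS to 4:
  depth 0: {0}
  depth 1: {2}
  depth 2: {1}
4 never appears.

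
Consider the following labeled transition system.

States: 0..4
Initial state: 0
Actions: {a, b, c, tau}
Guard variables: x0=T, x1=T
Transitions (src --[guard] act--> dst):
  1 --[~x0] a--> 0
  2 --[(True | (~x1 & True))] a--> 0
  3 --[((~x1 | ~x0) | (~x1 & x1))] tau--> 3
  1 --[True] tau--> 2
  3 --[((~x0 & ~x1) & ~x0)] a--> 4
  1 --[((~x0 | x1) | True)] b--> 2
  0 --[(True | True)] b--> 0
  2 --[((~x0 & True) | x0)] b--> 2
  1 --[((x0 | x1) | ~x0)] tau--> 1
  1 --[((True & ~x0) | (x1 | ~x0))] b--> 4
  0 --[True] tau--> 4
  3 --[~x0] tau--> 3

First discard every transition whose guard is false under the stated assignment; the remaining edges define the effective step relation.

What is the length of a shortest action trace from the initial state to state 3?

BFS to 3:
  L0 = {0}
  L1 = {4}
3 never appears.

Answer: UNREACHABLE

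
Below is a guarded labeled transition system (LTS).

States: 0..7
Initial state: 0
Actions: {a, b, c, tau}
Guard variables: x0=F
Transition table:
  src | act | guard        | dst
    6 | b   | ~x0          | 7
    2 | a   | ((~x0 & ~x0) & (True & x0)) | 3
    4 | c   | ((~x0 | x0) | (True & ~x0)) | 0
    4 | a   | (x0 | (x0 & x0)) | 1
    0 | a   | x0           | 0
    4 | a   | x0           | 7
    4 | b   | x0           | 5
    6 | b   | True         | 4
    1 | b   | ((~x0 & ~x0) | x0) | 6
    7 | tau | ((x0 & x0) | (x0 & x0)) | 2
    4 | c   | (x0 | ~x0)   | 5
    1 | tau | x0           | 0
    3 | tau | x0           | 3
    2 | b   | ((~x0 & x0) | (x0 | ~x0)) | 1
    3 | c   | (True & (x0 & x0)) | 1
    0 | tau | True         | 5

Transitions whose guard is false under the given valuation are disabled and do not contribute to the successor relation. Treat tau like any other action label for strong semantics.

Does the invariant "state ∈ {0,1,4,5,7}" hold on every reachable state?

Safe = {0,1,4,5,7}
R = {0,5}
  0: safe
  5: safe

Answer: INVARIANT HOLDS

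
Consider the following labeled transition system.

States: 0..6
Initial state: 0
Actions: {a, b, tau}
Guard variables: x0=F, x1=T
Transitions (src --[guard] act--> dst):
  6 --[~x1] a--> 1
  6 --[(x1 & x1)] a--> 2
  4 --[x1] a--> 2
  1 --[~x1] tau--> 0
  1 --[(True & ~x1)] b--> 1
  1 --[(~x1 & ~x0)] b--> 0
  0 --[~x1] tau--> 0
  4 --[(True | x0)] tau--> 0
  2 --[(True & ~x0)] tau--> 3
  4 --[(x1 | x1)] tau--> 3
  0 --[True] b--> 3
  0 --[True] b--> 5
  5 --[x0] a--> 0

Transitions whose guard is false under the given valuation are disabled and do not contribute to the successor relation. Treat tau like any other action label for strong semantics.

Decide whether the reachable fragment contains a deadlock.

Answer: DEADLOCK at state 3

Trace:
Reachable = {0,3,5}
  0: b→3  b→5  [2 exit(s)]
  3: ∅  [deadlock]
  5: ∅  [deadlock]
Path to 3: b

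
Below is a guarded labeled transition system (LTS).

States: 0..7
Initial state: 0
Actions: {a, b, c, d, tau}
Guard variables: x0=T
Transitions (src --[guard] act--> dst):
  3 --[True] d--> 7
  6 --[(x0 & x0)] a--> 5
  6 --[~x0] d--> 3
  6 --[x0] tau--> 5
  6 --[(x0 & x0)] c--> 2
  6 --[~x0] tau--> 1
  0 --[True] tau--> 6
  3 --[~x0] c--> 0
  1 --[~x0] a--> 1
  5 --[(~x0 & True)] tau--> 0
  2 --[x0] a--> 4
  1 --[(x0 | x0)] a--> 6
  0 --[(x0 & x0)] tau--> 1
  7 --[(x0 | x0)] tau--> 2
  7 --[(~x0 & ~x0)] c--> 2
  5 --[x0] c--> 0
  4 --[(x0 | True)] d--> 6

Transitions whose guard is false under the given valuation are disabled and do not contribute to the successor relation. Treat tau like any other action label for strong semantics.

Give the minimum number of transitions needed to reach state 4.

Answer: 3

Trace:
Layered search for 4:
  L0 = {0}
  L1 = {1,6}
  L2 = {2,5}
  L3 = {4}
4 enters at depth 3; path tau·c·a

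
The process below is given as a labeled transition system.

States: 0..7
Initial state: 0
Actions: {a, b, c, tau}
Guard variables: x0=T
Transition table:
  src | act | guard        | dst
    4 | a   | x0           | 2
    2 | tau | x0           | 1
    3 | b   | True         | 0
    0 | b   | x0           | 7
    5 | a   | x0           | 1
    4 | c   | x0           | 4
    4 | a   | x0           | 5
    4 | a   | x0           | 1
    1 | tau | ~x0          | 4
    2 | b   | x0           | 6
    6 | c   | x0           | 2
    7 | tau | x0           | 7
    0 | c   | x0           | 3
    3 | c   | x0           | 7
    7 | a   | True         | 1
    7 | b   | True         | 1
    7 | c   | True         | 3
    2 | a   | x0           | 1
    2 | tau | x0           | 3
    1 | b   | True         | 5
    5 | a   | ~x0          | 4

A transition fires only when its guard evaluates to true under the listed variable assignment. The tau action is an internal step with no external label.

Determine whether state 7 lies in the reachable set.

Answer: REACHABLE

Working:
19 transition(s) survive guard evaluation.
Layer 0: {0}
Layer 1: {3,7}  cumulative {0,3,7}
Layer 2: {1}  cumulative {0,1,3,7}
Layer 3: {5}  cumulative {0,1,3,5,7}
Reach set: {0,1,3,5,7}
Path to 7: b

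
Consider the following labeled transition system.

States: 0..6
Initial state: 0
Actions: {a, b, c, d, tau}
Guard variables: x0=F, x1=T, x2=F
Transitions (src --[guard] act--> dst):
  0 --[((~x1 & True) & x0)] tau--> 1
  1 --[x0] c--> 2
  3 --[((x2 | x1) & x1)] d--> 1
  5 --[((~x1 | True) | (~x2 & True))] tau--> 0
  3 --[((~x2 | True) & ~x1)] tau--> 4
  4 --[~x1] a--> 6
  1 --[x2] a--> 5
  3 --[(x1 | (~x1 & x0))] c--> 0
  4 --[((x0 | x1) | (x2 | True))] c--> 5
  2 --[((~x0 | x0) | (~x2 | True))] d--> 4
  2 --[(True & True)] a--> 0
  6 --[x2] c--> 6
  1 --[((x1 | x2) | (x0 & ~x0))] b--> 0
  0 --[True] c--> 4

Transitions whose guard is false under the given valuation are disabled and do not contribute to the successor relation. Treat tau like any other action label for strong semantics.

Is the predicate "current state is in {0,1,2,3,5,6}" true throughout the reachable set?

Safe = {0,1,2,3,5,6}
Reach set: {0,4,5}
  0: safe
  4: ✗ unsafe
  5: safe
reach 4 via c — violates

Answer: INVARIANT VIOLATED at state 4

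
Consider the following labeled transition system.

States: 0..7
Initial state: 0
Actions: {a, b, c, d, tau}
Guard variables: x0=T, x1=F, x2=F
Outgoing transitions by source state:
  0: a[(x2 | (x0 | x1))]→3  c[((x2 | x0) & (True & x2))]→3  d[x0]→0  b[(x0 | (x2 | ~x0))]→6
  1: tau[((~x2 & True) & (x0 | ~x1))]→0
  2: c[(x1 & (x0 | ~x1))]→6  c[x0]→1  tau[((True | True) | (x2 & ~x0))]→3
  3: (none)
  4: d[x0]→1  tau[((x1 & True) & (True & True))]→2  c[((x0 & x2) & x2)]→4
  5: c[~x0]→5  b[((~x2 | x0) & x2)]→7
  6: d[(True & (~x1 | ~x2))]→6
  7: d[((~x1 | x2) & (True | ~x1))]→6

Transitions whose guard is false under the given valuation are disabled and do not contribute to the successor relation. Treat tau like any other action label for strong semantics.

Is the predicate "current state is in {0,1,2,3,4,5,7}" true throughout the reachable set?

Inv-set: {0,1,2,3,4,5,7}
R = {0,3,6}
  0: safe
  3: safe
  6: VIOLATES
counterexample path to 6: b

Answer: INVARIANT VIOLATED at state 6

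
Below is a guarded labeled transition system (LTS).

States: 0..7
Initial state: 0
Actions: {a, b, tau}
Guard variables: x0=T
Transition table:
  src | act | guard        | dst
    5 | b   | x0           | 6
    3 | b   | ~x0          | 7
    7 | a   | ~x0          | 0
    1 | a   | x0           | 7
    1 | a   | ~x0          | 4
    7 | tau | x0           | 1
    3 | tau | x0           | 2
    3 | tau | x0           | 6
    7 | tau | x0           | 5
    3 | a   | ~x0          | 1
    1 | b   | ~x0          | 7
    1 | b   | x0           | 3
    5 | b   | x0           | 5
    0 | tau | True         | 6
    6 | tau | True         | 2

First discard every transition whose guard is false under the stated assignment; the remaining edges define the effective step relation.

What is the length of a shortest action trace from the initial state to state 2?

Answer: 2

Trace:
Breadth-first toward 2:
  Layer 0: {0}
  Layer 1: {6}
  Layer 2: {2}
first hit 2 at d=2 via tau·tau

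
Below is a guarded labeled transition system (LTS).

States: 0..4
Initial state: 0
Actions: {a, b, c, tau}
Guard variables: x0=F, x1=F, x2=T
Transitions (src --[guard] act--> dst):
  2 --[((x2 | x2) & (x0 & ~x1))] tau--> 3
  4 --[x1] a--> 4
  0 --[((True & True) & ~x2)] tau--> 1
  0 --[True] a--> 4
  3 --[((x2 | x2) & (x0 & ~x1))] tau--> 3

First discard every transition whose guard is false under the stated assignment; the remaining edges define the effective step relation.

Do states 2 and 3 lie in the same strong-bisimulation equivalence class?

Refine partition for ~:
  round 0: {{0,1,2,3,4}}
  round 1: {{0},{1,2,3,4}}
Fixed point at round 2; 2 class(es).
2∈{1,2,3,4}, 3∈{1,2,3,4}

Answer: BISIMILAR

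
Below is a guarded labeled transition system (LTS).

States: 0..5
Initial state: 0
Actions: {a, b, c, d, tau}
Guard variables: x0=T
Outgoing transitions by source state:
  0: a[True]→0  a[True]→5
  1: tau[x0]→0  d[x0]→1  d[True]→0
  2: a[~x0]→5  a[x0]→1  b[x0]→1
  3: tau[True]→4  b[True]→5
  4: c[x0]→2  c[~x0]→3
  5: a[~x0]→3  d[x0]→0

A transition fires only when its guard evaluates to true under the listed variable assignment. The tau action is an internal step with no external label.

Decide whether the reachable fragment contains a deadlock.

Answer: DEADLOCK-FREE

Trace:
Reach set: {0,5}
  0: a→0  a→5  [2 out]
  5: d→0  [1 out]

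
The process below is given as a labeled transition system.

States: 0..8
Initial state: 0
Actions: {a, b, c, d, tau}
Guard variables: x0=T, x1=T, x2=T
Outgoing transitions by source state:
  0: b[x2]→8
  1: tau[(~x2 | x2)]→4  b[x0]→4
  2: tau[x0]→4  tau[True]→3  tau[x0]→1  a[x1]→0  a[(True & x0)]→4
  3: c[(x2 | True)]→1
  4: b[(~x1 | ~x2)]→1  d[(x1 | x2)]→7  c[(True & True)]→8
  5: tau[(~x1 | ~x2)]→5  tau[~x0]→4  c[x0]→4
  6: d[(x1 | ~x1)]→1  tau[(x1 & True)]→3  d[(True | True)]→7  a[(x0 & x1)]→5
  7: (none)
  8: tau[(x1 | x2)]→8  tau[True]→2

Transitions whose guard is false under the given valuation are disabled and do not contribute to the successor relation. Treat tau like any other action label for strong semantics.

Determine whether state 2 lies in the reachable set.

After dropping false guards: 18 live edges.
Layer 0: {0}
Layer 1: {8}  cumulative {0,8}
Layer 2: {2}  cumulative {0,2,8}
Layer 3: {1,3,4}  cumulative {0,1,2,3,4,8}
Layer 4: {7}  cumulative {0,1,2,3,4,7,8}
Reachable = {0,1,2,3,4,7,8}
witness 2: b·tau

Answer: REACHABLE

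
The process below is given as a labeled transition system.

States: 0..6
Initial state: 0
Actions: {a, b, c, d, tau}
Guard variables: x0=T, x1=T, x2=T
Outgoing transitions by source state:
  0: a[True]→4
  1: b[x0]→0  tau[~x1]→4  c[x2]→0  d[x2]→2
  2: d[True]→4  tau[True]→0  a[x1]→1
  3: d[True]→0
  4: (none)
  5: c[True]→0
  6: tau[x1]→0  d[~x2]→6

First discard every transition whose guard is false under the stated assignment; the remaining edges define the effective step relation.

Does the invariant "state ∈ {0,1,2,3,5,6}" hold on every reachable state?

Answer: INVARIANT VIOLATED at state 4

Analysis:
Safe = {0,1,2,3,5,6}
Reach set: {0,4}
  0: ok
  4: ✗ unsafe
witness against invariant: a → 4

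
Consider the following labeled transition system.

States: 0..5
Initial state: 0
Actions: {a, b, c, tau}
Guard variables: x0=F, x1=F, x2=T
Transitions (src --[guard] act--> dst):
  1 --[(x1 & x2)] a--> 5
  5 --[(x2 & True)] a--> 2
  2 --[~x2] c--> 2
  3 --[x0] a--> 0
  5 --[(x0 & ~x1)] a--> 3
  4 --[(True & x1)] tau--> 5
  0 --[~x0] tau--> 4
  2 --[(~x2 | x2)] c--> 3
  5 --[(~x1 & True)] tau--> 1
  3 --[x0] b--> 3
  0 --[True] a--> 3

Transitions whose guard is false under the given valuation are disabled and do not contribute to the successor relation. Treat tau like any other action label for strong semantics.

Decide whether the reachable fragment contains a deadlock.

Reachable = {0,3,4}
  0: a→3  tau→4  [deg 2]
  3: ∅  [STUCK]
  4: ∅  [STUCK]
trace reaching 3: a

Answer: DEADLOCK at state 3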